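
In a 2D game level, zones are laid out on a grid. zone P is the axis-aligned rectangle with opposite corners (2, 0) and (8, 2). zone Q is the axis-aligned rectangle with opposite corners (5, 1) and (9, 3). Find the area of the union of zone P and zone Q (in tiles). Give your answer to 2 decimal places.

17.00

By inclusion–exclusion:
Individual areas: |zone P| = 12, |zone Q| = 8.
|zone P∩zone Q|: x∈[5,8], y∈[1,2] → 3·1 = 3.
|zone P ∪ zone Q| = 20 − 3 = 17.00.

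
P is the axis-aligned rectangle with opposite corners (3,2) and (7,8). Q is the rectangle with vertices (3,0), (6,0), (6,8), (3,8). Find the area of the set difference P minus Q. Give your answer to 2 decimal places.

|P∩Q|: x∈[3,6], y∈[2,8] → 3·6 = 18.
|P| = 24.
|P ∖ Q| = |P| − |P∩Q| = 24 − 18 = 6.00.

6.00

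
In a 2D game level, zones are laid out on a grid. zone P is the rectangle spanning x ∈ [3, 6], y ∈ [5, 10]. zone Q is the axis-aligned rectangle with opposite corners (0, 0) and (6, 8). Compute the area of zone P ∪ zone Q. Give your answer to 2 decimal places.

54.00

By inclusion–exclusion:
Individual areas: |zone P| = 15, |zone Q| = 48.
|zone P∩zone Q|: x∈[3,6], y∈[5,8] → 3·3 = 9.
|zone P ∪ zone Q| = 63 − 9 = 54.00.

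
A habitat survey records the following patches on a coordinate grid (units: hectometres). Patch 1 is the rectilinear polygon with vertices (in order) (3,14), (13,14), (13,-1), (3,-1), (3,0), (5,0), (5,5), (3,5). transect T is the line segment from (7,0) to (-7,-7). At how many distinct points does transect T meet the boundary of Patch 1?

1

The segment meets the boundary at (5,-1).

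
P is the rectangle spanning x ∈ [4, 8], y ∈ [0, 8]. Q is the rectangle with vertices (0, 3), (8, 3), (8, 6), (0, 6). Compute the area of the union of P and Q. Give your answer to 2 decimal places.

By inclusion–exclusion:
Individual areas: |P| = 32, |Q| = 24.
|P∩Q|: x∈[4,8], y∈[3,6] → 4·3 = 12.
|P ∪ Q| = 56 − 12 = 44.00.

44.00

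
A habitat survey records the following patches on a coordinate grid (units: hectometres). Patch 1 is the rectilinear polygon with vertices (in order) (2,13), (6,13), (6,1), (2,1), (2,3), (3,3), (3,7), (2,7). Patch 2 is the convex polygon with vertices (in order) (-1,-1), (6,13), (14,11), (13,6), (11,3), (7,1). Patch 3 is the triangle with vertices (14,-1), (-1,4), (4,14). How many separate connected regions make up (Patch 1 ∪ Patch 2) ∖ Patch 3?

(Patch 1 ∪ Patch 2) ∖ Patch 3 splits into 3 disjoint pieces (area 43.5417, area 16.0429, area 2.25).

3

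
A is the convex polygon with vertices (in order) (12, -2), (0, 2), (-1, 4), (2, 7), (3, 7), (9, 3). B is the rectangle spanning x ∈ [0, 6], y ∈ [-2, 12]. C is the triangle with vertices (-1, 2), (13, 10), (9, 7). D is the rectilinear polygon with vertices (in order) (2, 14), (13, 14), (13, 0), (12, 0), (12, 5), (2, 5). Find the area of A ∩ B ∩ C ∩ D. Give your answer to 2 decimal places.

0.33

The intersection is the polygon with vertices (5.192,5.538), (5.571,5.286), (5,5), (4.25,5).
By the shoelace formula its area is 0.33.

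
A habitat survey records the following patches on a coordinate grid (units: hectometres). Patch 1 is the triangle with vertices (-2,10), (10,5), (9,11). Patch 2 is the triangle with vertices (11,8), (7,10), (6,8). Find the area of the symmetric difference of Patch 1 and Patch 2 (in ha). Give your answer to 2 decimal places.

|Patch 1| = 33.5, |Patch 2| = 5, |Patch 1∩Patch 2| = 4.3864.
|Patch 1 △ Patch 2| = |Patch 1| + |Patch 2| − 2·|Patch 1∩Patch 2| = 33.5 + 5 − 8.7727 = 29.73.

29.73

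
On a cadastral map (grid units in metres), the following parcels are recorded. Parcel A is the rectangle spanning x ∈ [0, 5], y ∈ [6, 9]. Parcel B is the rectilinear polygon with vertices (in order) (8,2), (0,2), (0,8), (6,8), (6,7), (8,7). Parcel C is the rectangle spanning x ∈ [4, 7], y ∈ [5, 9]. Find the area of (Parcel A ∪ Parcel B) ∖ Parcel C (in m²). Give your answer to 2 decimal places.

42.00

|Parcel A ∪ Parcel B| = 51.
|(Parcel A ∪ Parcel B) ∩ Parcel C| = 9.
|(Parcel A ∪ Parcel B) ∖ Parcel C| = 51 − 9 = 42.00.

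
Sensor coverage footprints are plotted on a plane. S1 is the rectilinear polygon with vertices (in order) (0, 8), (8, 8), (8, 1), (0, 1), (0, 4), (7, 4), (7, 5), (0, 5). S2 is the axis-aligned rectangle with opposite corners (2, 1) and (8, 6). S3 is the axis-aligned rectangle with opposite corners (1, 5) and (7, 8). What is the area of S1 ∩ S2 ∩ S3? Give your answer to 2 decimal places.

5.00

The intersection is the polygon with vertices (2,5), (2,6), (7,6), (7,5).
By the shoelace formula its area is 5.00.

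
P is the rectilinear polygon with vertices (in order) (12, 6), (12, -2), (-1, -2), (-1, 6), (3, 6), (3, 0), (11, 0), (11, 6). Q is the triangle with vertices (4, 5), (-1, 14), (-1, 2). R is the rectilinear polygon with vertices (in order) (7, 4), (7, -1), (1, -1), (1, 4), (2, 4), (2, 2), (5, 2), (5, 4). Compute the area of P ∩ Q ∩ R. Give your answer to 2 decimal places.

The intersection is the polygon with vertices (1,3.2), (1,4), (2,4), (2,3.8).
By the shoelace formula its area is 0.50.

0.50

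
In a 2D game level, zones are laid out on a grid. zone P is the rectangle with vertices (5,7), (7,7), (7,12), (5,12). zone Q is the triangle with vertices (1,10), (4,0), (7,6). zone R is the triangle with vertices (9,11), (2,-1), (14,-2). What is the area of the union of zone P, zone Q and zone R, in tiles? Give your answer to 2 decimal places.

By inclusion–exclusion:
Individual areas: |zone P| = 10, |zone Q| = 24, |zone R| = 75.5.
|zone P∩zone Q| = 0.0833.
|zone P∩zone R| = 0.0952.
|zone Q∩zone R| = 6.0657.
|zone P∩zone Q∩zone R| = 0.
|zone P ∪ zone Q ∪ zone R| = 109.5 − 6.2442 + 0 = 103.26.

103.26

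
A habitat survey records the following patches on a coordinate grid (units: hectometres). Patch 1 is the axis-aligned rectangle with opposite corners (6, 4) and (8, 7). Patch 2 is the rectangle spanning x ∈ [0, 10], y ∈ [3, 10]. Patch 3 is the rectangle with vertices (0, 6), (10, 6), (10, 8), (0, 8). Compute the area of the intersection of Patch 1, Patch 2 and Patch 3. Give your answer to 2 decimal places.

The intersection is the polygon with vertices (6,7), (8,7), (8,6), (6,6).
By the shoelace formula its area is 2.00.

2.00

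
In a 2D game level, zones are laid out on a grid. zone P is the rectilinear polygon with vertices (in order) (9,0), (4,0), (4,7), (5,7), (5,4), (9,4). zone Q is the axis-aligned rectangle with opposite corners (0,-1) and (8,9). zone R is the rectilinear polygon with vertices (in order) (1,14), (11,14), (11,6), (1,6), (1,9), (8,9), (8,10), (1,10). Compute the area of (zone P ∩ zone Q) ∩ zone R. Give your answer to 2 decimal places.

The region (zone P ∩ zone Q) ∩ zone R is the polygon with vertices (4,7), (5,7), (5,6), (4,6).
By the shoelace formula its area is 1.00.

1.00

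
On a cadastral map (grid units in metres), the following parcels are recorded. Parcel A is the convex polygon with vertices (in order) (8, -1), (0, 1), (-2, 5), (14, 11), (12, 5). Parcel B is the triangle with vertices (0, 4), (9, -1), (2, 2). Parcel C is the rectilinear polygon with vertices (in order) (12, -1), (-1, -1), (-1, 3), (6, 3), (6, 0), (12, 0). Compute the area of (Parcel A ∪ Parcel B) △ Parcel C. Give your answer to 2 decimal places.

93.30

|Parcel A ∪ Parcel B| = 98.036.
|(Parcel A ∪ Parcel B) ∩ Parcel C| = 19.3694.
|(Parcel A ∪ Parcel B) △ Parcel C| = 98.036 + 34 − 38.7387 = 93.30.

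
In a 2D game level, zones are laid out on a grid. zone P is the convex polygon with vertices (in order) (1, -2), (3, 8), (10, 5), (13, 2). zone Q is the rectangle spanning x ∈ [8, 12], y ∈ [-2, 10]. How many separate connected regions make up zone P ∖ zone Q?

zone P ∖ zone Q splits into 2 disjoint pieces (area 46.4762, area 0.6667).

2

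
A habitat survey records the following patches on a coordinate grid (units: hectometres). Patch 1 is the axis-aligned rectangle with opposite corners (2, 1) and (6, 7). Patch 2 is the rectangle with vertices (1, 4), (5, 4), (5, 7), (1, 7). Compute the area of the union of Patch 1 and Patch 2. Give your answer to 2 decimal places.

By inclusion–exclusion:
Individual areas: |Patch 1| = 24, |Patch 2| = 12.
|Patch 1∩Patch 2|: x∈[2,5], y∈[4,7] → 3·3 = 9.
|Patch 1 ∪ Patch 2| = 36 − 9 = 27.00.

27.00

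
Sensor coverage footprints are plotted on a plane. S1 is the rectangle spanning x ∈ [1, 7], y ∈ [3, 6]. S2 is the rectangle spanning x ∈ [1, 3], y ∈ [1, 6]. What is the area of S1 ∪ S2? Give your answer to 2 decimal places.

By inclusion–exclusion:
Individual areas: |S1| = 18, |S2| = 10.
|S1∩S2|: x∈[1,3], y∈[3,6] → 2·3 = 6.
|S1 ∪ S2| = 28 − 6 = 22.00.

22.00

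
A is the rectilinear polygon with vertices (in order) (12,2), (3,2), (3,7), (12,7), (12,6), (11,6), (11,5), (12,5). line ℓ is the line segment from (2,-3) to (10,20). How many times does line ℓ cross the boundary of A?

2

The segment meets the boundary at (3.739,2), (5.478,7).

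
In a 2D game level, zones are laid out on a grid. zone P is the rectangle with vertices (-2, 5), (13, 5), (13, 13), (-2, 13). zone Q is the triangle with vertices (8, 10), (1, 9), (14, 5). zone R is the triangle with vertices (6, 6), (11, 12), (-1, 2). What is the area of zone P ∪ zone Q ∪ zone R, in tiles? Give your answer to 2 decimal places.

122.74

By inclusion–exclusion:
Individual areas: |zone P| = 120, |zone Q| = 20.5, |zone R| = 11.
|zone P∩zone Q| = 20.2372.
|zone P∩zone R| = 8.525.
|zone Q∩zone R| = 2.84.
|zone P∩zone Q∩zone R| = 2.84.
|zone P ∪ zone Q ∪ zone R| = 151.5 − 31.6022 + 2.84 = 122.74.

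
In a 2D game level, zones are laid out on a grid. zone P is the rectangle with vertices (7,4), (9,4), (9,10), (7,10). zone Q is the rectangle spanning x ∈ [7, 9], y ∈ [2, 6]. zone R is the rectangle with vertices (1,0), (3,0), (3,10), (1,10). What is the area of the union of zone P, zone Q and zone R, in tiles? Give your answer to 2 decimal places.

36.00

By inclusion–exclusion:
Individual areas: |zone P| = 12, |zone Q| = 8, |zone R| = 20.
|zone P∩zone Q|: x∈[7,9], y∈[4,6] → 2·2 = 4.
|zone P∩zone R| = 0 (no overlap).
|zone Q∩zone R| = 0 (no overlap).
|zone P∩zone Q∩zone R| = 0.
|zone P ∪ zone Q ∪ zone R| = 40 − 4 + 0 = 36.00.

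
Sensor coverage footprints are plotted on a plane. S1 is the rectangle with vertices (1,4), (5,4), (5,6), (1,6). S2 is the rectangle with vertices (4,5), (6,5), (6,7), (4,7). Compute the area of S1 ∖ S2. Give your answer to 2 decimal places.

7.00

|S1∩S2|: x∈[4,5], y∈[5,6] → 1·1 = 1.
|S1| = 8.
|S1 ∖ S2| = |S1| − |S1∩S2| = 8 − 1 = 7.00.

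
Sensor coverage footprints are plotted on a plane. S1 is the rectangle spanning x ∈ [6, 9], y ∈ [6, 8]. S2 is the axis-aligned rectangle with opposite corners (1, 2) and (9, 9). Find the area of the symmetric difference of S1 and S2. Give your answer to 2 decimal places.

|S1∩S2|: x∈[6,9], y∈[6,8] → 3·2 = 6.
|S1 △ S2| = |S1| + |S2| − 2·|S1∩S2| = 6 + 56 − 12 = 50.00.

50.00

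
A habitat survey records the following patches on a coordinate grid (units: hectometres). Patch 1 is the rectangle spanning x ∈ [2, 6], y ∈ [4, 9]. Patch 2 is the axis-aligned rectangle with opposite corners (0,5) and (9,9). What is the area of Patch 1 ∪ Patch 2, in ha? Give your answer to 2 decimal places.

By inclusion–exclusion:
Individual areas: |Patch 1| = 20, |Patch 2| = 36.
|Patch 1∩Patch 2|: x∈[2,6], y∈[5,9] → 4·4 = 16.
|Patch 1 ∪ Patch 2| = 56 − 16 = 40.00.

40.00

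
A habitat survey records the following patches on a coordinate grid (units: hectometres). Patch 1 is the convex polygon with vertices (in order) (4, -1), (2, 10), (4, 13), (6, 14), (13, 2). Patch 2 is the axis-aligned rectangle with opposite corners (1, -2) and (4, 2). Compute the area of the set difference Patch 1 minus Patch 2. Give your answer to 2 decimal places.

91.68

|Patch 1| = 92.5, |Patch 1∩Patch 2| = 0.8182.
|Patch 1 ∖ Patch 2| = |Patch 1| − |Patch 1∩Patch 2| = 92.5 − 0.8182 = 91.68.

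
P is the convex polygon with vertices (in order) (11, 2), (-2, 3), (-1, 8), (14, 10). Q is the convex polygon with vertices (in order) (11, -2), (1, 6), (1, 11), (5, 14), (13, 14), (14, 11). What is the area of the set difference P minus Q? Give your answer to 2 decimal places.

20.51

|P| = 90, |P∩Q| = 69.4886.
|P ∖ Q| = |P| − |P∩Q| = 90 − 69.4886 = 20.51.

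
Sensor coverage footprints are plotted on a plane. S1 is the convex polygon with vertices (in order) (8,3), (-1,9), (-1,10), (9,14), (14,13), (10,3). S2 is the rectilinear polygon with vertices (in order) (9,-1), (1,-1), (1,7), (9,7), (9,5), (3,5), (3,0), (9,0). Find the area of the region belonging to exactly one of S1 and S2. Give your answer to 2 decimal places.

107.50

|S1| = 95.5, |S2| = 34, |S1∩S2| = 11.
|S1 △ S2| = |S1| + |S2| − 2·|S1∩S2| = 95.5 + 34 − 22 = 107.50.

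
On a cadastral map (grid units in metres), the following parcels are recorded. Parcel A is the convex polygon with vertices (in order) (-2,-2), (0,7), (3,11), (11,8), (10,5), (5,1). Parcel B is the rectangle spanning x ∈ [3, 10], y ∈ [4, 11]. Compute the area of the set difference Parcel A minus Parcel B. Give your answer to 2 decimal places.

|Parcel A| = 90, |Parcel A∩Parcel B| = 39.1875.
|Parcel A ∖ Parcel B| = |Parcel A| − |Parcel A∩Parcel B| = 90 − 39.1875 = 50.81.

50.81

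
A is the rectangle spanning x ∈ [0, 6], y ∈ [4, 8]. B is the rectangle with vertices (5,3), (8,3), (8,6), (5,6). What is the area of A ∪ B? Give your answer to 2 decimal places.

31.00

By inclusion–exclusion:
Individual areas: |A| = 24, |B| = 9.
|A∩B|: x∈[5,6], y∈[4,6] → 1·2 = 2.
|A ∪ B| = 33 − 2 = 31.00.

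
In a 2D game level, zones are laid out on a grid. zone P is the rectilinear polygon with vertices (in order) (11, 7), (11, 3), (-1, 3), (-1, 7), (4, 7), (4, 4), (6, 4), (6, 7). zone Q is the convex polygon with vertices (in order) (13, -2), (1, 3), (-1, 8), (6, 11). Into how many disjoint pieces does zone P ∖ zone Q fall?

2

zone P ∖ zone Q splits into 2 disjoint pieces (area 7.0769, area 4.8).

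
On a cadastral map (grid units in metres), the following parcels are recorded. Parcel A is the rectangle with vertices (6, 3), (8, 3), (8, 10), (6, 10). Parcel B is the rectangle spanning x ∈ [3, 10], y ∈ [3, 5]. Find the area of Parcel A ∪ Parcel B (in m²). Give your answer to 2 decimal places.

By inclusion–exclusion:
Individual areas: |Parcel A| = 14, |Parcel B| = 14.
|Parcel A∩Parcel B|: x∈[6,8], y∈[3,5] → 2·2 = 4.
|Parcel A ∪ Parcel B| = 28 − 4 = 24.00.

24.00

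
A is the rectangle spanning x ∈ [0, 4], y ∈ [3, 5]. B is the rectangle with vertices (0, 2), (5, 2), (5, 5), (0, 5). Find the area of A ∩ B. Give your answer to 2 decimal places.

8.00

|A∩B|: x∈[0,4], y∈[3,5] → 4·2 = 8.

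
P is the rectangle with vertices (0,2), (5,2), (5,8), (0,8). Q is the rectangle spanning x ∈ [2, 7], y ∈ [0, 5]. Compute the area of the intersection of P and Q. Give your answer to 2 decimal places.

9.00

|P∩Q|: x∈[2,5], y∈[2,5] → 3·3 = 9.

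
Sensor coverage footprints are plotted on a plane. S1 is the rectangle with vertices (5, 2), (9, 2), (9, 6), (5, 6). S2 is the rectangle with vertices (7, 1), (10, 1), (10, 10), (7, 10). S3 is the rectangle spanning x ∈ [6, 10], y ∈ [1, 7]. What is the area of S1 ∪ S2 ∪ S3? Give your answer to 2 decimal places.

By inclusion–exclusion:
Individual areas: |S1| = 16, |S2| = 27, |S3| = 24.
|S1∩S2|: x∈[7,9], y∈[2,6] → 2·4 = 8.
|S1∩S3|: x∈[6,9], y∈[2,6] → 3·4 = 12.
|S2∩S3|: x∈[7,10], y∈[1,7] → 3·6 = 18.
|S1∩S2∩S3| = 8.
|S1 ∪ S2 ∪ S3| = 67 − 38 + 8 = 37.00.

37.00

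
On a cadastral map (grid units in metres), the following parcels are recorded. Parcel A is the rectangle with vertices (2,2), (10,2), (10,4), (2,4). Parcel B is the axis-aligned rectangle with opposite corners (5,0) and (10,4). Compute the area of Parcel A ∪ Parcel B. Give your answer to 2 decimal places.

By inclusion–exclusion:
Individual areas: |Parcel A| = 16, |Parcel B| = 20.
|Parcel A∩Parcel B|: x∈[5,10], y∈[2,4] → 5·2 = 10.
|Parcel A ∪ Parcel B| = 36 − 10 = 26.00.

26.00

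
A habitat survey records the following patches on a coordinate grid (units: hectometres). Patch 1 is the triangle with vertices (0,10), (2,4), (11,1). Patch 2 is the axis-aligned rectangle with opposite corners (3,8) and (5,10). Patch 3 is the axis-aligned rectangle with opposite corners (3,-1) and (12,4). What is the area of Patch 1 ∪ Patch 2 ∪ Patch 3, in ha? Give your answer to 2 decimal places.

65.17

By inclusion–exclusion:
Individual areas: |Patch 1| = 24, |Patch 2| = 4, |Patch 3| = 45.
|Patch 1∩Patch 2| = 0.
|Patch 1∩Patch 3| = 7.8333.
|Patch 2∩Patch 3| = 0 (no overlap).
|Patch 1∩Patch 2∩Patch 3| = 0.
|Patch 1 ∪ Patch 2 ∪ Patch 3| = 73 − 7.8333 + 0 = 65.17.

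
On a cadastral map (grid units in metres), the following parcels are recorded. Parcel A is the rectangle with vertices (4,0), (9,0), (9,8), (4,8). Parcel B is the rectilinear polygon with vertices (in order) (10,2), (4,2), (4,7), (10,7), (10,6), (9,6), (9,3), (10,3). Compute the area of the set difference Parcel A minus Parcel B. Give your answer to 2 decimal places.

|Parcel A| = 40, |Parcel A∩Parcel B| = 25.
|Parcel A ∖ Parcel B| = |Parcel A| − |Parcel A∩Parcel B| = 40 − 25 = 15.00.

15.00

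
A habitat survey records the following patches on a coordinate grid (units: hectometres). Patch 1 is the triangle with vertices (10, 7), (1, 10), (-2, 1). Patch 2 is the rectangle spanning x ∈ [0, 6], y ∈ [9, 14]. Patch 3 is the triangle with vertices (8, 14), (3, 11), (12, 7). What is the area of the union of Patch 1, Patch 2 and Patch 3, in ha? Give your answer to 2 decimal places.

92.13

By inclusion–exclusion:
Individual areas: |Patch 1| = 45, |Patch 2| = 30, |Patch 3| = 23.5.
|Patch 1∩Patch 2| = 1.6667.
|Patch 1∩Patch 3| = 0.
|Patch 2∩Patch 3| = 4.7.
|Patch 1∩Patch 2∩Patch 3| = 0.
|Patch 1 ∪ Patch 2 ∪ Patch 3| = 98.5 − 6.3667 + 0 = 92.13.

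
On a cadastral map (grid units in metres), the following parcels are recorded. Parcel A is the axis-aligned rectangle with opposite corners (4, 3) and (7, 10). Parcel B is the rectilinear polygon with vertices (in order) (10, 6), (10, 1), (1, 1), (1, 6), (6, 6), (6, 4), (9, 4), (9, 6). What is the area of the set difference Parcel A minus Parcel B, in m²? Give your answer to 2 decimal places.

14.00

|Parcel A| = 21, |Parcel A∩Parcel B| = 7.
|Parcel A ∖ Parcel B| = |Parcel A| − |Parcel A∩Parcel B| = 21 − 7 = 14.00.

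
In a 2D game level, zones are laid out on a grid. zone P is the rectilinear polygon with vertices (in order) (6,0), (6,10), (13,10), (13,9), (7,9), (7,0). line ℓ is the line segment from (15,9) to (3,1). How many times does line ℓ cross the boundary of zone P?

2

The segment meets the boundary at (6,3), (7,3.667).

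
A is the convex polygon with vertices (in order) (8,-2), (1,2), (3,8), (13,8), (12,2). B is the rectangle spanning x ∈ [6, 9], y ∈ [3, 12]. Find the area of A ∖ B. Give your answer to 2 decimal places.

70.00

|A| = 85, |A∩B| = 15.
|A ∖ B| = |A| − |A∩B| = 85 − 15 = 70.00.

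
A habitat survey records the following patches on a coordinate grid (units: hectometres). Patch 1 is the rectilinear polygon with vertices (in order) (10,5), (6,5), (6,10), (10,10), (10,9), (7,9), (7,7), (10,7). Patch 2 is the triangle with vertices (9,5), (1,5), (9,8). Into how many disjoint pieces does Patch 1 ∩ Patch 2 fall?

Patch 1 ∩ Patch 2 is a single connected region.

1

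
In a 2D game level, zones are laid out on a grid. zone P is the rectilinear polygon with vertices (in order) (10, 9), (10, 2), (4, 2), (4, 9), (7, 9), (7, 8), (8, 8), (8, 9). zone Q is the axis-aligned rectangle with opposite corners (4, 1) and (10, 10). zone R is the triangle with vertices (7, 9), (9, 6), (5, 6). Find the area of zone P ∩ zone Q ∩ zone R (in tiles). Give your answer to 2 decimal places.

The intersection is the polygon with vertices (7,8), (7.667,8), (9,6), (5,6), (7,9).
By the shoelace formula its area is 5.67.

5.67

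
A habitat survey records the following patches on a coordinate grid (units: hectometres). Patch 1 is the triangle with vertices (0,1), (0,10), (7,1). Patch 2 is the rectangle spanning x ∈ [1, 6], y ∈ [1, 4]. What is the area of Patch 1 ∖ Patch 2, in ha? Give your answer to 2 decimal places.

|Patch 1| = 31.5, |Patch 1∩Patch 2| = 13.8571.
|Patch 1 ∖ Patch 2| = |Patch 1| − |Patch 1∩Patch 2| = 31.5 − 13.8571 = 17.64.

17.64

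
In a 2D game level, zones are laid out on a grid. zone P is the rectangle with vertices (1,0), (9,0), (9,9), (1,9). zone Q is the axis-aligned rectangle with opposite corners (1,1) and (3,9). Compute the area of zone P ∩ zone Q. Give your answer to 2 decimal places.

|zone P∩zone Q|: x∈[1,3], y∈[1,9] → 2·8 = 16.

16.00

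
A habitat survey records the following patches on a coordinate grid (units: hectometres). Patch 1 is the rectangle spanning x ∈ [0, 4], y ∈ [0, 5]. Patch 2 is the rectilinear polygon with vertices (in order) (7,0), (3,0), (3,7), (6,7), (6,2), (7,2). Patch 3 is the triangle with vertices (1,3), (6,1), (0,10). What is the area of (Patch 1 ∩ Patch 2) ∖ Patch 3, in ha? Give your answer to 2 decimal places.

2.33

|Patch 1 ∩ Patch 2| = 5.
|(Patch 1 ∩ Patch 2) ∩ Patch 3| = 2.6667.
|(Patch 1 ∩ Patch 2) ∖ Patch 3| = 5 − 2.6667 = 2.33.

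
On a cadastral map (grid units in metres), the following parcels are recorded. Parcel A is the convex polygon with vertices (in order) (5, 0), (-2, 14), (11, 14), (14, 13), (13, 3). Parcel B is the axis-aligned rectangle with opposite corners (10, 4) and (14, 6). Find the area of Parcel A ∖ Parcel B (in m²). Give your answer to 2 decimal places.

147.10

|Parcel A| = 153.5, |Parcel A∩Parcel B| = 6.4.
|Parcel A ∖ Parcel B| = |Parcel A| − |Parcel A∩Parcel B| = 153.5 − 6.4 = 147.10.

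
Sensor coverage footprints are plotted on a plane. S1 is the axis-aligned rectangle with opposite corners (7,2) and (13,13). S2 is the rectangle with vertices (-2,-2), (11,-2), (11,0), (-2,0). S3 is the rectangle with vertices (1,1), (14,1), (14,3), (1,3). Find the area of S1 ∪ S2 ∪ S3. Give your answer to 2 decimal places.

112.00

By inclusion–exclusion:
Individual areas: |S1| = 66, |S2| = 26, |S3| = 26.
|S1∩S2| = 0 (no overlap).
|S1∩S3|: x∈[7,13], y∈[2,3] → 6·1 = 6.
|S2∩S3| = 0 (no overlap).
|S1∩S2∩S3| = 0.
|S1 ∪ S2 ∪ S3| = 118 − 6 + 0 = 112.00.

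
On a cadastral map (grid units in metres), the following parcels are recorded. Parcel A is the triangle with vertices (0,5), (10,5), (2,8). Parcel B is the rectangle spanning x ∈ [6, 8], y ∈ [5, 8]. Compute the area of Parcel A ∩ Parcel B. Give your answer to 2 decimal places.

2.25

The intersection is the polygon with vertices (6,5), (6,6.5), (8,5.75), (8,5).
By the shoelace formula its area is 2.25.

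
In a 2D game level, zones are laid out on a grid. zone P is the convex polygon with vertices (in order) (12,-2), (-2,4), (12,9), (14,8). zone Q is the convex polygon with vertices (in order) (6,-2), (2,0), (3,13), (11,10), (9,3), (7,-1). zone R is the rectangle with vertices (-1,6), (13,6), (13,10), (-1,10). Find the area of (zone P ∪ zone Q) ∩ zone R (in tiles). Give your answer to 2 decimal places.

38.82

The region (zone P ∪ zone Q) ∩ zone R is the polygon with vertices (2.769,10), (11,10), (10.568,8.489), (12,9), (13,8.5), (13,6), (2.462,6).
By the shoelace formula its area is 38.82.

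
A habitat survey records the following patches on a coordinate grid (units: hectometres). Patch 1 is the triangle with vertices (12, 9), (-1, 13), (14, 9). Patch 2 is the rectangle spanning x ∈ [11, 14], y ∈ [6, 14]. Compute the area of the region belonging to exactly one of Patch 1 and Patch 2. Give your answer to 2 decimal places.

|Patch 1| = 4, |Patch 2| = 24, |Patch 1∩Patch 2| = 1.0462.
|Patch 1 △ Patch 2| = |Patch 1| + |Patch 2| − 2·|Patch 1∩Patch 2| = 4 + 24 − 2.0923 = 25.91.

25.91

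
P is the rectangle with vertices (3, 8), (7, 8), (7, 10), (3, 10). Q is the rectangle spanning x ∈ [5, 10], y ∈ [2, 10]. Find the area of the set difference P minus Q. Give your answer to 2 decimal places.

|P∩Q|: x∈[5,7], y∈[8,10] → 2·2 = 4.
|P| = 8.
|P ∖ Q| = |P| − |P∩Q| = 8 − 4 = 4.00.

4.00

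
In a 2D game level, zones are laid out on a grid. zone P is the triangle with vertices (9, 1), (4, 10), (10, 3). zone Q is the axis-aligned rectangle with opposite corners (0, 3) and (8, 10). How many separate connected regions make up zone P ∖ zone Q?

zone P ∖ zone Q is a single connected region.

1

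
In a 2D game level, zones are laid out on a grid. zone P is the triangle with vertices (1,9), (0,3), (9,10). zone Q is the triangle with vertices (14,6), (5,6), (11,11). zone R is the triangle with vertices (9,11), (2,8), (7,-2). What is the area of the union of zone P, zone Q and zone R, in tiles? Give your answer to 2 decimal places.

71.75

By inclusion–exclusion:
Individual areas: |zone P| = 23.5, |zone Q| = 22.5, |zone R| = 42.5.
|zone P∩zone Q| = 0.
|zone P∩zone R| = 11.764.
|zone Q∩zone R| = 4.9887.
|zone P∩zone Q∩zone R| = 0.
|zone P ∪ zone Q ∪ zone R| = 88.5 − 16.7527 + 0 = 71.75.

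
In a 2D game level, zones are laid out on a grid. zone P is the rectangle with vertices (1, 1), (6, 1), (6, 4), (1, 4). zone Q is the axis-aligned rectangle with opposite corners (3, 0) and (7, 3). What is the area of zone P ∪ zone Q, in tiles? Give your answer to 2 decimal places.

21.00

By inclusion–exclusion:
Individual areas: |zone P| = 15, |zone Q| = 12.
|zone P∩zone Q|: x∈[3,6], y∈[1,3] → 3·2 = 6.
|zone P ∪ zone Q| = 27 − 6 = 21.00.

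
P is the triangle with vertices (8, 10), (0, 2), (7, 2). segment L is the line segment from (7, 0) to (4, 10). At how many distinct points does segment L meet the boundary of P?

2

The segment meets the boundary at (6.4,2), (4.923,6.923).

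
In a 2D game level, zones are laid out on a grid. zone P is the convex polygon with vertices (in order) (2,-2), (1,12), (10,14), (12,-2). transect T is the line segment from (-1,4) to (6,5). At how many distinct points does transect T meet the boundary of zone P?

1

The segment meets the boundary at (1.545,4.364).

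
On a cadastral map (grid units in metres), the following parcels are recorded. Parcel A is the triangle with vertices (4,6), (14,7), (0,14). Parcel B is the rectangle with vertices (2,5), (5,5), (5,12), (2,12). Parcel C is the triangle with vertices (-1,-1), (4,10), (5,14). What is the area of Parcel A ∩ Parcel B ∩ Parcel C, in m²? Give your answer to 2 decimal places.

1.86

The intersection is the polygon with vertices (2.778,8.444), (4.167,11.917), (4.444,11.778), (4,10), (3.048,7.905).
By the shoelace formula its area is 1.86.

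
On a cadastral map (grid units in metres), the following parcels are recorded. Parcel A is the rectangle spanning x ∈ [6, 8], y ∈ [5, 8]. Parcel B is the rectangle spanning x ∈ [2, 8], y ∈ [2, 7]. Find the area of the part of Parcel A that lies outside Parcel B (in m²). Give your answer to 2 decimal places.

2.00

|Parcel A∩Parcel B|: x∈[6,8], y∈[5,7] → 2·2 = 4.
|Parcel A| = 6.
|Parcel A ∖ Parcel B| = |Parcel A| − |Parcel A∩Parcel B| = 6 − 4 = 2.00.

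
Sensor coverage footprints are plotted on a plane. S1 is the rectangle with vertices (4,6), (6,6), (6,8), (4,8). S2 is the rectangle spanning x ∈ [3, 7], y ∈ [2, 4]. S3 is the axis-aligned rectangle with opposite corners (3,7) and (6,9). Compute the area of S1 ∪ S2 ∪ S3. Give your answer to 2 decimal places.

16.00

By inclusion–exclusion:
Individual areas: |S1| = 4, |S2| = 8, |S3| = 6.
|S1∩S2| = 0 (no overlap).
|S1∩S3|: x∈[4,6], y∈[7,8] → 2·1 = 2.
|S2∩S3| = 0 (no overlap).
|S1∩S2∩S3| = 0.
|S1 ∪ S2 ∪ S3| = 18 − 2 + 0 = 16.00.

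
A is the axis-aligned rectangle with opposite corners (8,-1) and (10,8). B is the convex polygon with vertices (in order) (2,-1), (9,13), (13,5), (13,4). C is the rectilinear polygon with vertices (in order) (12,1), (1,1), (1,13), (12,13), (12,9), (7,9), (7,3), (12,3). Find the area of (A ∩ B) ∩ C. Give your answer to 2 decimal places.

1.64

The region (A ∩ B) ∩ C is the polygon with vertices (10,2.636), (8,1.727), (8,3), (10,3).
By the shoelace formula its area is 1.64.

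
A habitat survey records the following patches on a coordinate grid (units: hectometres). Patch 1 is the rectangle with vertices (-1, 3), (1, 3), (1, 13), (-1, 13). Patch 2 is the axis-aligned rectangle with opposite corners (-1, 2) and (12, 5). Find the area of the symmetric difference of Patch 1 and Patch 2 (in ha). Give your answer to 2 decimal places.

51.00

|Patch 1∩Patch 2|: x∈[-1,1], y∈[3,5] → 2·2 = 4.
|Patch 1 △ Patch 2| = |Patch 1| + |Patch 2| − 2·|Patch 1∩Patch 2| = 20 + 39 − 8 = 51.00.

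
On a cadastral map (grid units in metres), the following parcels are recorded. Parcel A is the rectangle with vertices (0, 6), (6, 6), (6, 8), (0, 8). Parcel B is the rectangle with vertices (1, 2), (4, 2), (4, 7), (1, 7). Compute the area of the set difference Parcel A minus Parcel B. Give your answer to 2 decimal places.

9.00

|Parcel A∩Parcel B|: x∈[1,4], y∈[6,7] → 3·1 = 3.
|Parcel A| = 12.
|Parcel A ∖ Parcel B| = |Parcel A| − |Parcel A∩Parcel B| = 12 − 3 = 9.00.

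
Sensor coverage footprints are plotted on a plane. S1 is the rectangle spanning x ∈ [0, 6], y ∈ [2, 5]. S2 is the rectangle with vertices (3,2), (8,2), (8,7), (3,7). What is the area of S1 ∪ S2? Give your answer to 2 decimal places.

34.00

By inclusion–exclusion:
Individual areas: |S1| = 18, |S2| = 25.
|S1∩S2|: x∈[3,6], y∈[2,5] → 3·3 = 9.
|S1 ∪ S2| = 43 − 9 = 34.00.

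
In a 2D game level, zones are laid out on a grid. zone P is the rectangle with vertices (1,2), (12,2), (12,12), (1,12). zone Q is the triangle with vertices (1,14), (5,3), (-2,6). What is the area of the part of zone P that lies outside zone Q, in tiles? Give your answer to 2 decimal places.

92.16

|zone P| = 110, |zone P∩zone Q| = 17.8442.
|zone P ∖ zone Q| = |zone P| − |zone P∩zone Q| = 110 − 17.8442 = 92.16.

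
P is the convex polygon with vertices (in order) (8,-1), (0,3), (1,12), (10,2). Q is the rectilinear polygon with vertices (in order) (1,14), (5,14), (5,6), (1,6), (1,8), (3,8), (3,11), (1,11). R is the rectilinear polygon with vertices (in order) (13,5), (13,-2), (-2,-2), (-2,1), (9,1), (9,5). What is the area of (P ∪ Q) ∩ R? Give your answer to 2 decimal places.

6.56

The region (P ∪ Q) ∩ R is the polygon with vertices (10,2), (8,-1), (4,1), (9,1), (9,3.111).
By the shoelace formula its area is 6.56.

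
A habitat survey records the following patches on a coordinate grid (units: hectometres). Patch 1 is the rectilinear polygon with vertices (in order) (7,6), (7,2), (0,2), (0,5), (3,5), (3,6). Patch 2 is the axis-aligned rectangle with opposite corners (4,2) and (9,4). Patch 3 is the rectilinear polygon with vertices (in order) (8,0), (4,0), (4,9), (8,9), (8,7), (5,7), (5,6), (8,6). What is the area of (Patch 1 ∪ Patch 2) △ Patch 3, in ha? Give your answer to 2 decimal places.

34.00

|Patch 1 ∪ Patch 2| = 29.
|(Patch 1 ∪ Patch 2) ∩ Patch 3| = 14.
|(Patch 1 ∪ Patch 2) △ Patch 3| = 29 + 33 − 28 = 34.00.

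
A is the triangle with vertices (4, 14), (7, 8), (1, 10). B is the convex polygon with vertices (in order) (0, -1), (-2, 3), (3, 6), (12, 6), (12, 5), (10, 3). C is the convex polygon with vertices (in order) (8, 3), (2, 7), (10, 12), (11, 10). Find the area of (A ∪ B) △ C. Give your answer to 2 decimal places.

|A ∪ B| = 71.5.
|(A ∪ B) ∩ C| = 10.1744.
|(A ∪ B) △ C| = 71.5 + 37.5 − 20.3489 = 88.65.

88.65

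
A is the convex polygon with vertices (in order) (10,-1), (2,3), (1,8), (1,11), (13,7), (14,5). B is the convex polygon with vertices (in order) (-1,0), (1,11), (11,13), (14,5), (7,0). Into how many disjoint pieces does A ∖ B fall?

1

A ∖ B is a single connected region.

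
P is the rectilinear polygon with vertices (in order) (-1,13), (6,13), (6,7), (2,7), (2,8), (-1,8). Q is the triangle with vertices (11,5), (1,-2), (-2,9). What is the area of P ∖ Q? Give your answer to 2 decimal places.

37.26

|P| = 39, |P∩Q| = 1.7404.
|P ∖ Q| = |P| − |P∩Q| = 39 − 1.7404 = 37.26.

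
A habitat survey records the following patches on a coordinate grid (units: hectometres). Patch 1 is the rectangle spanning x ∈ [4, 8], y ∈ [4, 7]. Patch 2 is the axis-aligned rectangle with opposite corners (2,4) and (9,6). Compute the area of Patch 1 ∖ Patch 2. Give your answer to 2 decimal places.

4.00

|Patch 1∩Patch 2|: x∈[4,8], y∈[4,6] → 4·2 = 8.
|Patch 1| = 12.
|Patch 1 ∖ Patch 2| = |Patch 1| − |Patch 1∩Patch 2| = 12 − 8 = 4.00.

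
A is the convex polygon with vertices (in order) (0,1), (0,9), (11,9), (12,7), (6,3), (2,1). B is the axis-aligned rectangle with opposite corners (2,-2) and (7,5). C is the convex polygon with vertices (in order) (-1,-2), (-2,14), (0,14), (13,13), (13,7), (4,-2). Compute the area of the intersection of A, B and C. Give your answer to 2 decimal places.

13.67

The intersection is the polygon with vertices (2,1), (2,5), (7,5), (7,3.667), (6,3).
By the shoelace formula its area is 13.67.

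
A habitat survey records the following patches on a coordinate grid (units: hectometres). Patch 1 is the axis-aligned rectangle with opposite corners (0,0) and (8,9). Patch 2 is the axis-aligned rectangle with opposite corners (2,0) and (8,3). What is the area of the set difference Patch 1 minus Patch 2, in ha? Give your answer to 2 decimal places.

54.00

|Patch 1∩Patch 2|: x∈[2,8], y∈[0,3] → 6·3 = 18.
|Patch 1| = 72.
|Patch 1 ∖ Patch 2| = |Patch 1| − |Patch 1∩Patch 2| = 72 − 18 = 54.00.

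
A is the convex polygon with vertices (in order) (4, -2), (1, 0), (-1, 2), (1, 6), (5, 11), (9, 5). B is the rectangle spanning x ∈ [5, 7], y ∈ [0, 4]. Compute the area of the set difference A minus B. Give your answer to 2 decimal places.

|A| = 67.5, |A∩B| = 6.2714.
|A ∖ B| = |A| − |A∩B| = 67.5 − 6.2714 = 61.23.

61.23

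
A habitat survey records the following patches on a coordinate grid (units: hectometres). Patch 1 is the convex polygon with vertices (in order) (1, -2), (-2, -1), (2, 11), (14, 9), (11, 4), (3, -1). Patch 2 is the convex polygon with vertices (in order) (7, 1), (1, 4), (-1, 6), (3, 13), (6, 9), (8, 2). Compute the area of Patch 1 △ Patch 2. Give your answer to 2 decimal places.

|Patch 1| = 116, |Patch 2| = 55.5, |Patch 1∩Patch 2| = 47.483.
|Patch 1 △ Patch 2| = |Patch 1| + |Patch 2| − 2·|Patch 1∩Patch 2| = 116 + 55.5 − 94.9661 = 76.53.

76.53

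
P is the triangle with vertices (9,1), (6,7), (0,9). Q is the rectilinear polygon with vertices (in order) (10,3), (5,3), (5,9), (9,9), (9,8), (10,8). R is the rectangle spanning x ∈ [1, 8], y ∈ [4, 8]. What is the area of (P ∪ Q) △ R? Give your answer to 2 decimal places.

|P ∪ Q| = 37.1944.
|(P ∪ Q) ∩ R| = 18.0069.
|(P ∪ Q) △ R| = 37.1944 + 28 − 36.0139 = 29.18.

29.18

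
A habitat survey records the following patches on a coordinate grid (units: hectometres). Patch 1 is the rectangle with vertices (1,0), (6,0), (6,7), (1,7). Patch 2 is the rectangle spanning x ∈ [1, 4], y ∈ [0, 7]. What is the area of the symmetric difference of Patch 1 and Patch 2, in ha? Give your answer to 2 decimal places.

14.00

|Patch 1∩Patch 2|: x∈[1,4], y∈[0,7] → 3·7 = 21.
|Patch 1 △ Patch 2| = |Patch 1| + |Patch 2| − 2·|Patch 1∩Patch 2| = 35 + 21 − 42 = 14.00.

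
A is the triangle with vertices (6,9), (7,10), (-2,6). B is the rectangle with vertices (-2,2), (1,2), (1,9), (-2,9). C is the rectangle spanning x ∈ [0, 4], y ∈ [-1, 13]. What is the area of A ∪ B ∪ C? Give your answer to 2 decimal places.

71.25

By inclusion–exclusion:
Individual areas: |A| = 2.5, |B| = 21, |C| = 56.
|A∩B| = 0.3125.
|A∩C| = 1.1111.
|B∩C|: x∈[0,1], y∈[2,9] → 1·7 = 7.
|A∩B∩C| = 0.1736.
|A ∪ B ∪ C| = 79.5 − 8.4236 + 0.1736 = 71.25.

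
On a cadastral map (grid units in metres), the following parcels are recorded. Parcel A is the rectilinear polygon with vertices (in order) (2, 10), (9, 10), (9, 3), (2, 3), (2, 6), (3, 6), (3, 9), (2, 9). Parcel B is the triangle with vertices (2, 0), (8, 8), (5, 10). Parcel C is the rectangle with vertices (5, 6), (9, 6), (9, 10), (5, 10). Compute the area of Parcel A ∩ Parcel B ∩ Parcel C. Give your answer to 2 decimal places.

The intersection is the polygon with vertices (8,8), (6.5,6), (5,6), (5,10).
By the shoelace formula its area is 7.50.

7.50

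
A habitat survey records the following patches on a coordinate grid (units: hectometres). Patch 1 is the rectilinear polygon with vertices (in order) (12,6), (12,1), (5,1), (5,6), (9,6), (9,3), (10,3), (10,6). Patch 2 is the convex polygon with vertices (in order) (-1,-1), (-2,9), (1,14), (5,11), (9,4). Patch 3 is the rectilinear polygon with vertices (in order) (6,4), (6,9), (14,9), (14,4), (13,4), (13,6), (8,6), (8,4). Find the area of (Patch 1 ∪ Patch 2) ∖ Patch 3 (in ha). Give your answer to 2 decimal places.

|Patch 1 ∪ Patch 2| = 116.6429.
|(Patch 1 ∪ Patch 2) ∩ Patch 3| = 7.
|(Patch 1 ∪ Patch 2) ∖ Patch 3| = 116.6429 − 7 = 109.64.

109.64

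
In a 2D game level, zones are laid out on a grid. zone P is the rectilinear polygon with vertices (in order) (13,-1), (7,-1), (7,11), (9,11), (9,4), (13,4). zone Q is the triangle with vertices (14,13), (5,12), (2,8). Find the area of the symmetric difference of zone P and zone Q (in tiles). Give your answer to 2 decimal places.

|zone P| = 44, |zone Q| = 16.5, |zone P∩zone Q| = 1.
|zone P △ zone Q| = |zone P| + |zone Q| − 2·|zone P∩zone Q| = 44 + 16.5 − 2 = 58.50.

58.50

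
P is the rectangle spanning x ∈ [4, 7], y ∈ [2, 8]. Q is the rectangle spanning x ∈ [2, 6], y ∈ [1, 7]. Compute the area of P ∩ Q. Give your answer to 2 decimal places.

|P∩Q|: x∈[4,6], y∈[2,7] → 2·5 = 10.

10.00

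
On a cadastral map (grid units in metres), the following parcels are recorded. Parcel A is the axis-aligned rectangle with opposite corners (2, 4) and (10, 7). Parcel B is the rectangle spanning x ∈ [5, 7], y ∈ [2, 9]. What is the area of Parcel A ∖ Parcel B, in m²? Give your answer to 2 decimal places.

18.00

|Parcel A∩Parcel B|: x∈[5,7], y∈[4,7] → 2·3 = 6.
|Parcel A| = 24.
|Parcel A ∖ Parcel B| = |Parcel A| − |Parcel A∩Parcel B| = 24 − 6 = 18.00.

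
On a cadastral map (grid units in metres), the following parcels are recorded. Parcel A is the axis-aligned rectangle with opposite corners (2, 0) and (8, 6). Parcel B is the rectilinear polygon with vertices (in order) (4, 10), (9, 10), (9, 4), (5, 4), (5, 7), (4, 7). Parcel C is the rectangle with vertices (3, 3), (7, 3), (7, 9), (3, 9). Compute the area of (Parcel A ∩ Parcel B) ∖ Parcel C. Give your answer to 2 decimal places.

|Parcel A ∩ Parcel B| = 6.
|(Parcel A ∩ Parcel B) ∩ Parcel C| = 4.
|(Parcel A ∩ Parcel B) ∖ Parcel C| = 6 − 4 = 2.00.

2.00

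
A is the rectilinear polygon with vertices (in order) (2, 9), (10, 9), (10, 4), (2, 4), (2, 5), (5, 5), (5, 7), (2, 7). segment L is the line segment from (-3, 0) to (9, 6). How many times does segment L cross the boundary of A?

The segment meets the boundary at (5,4).

1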